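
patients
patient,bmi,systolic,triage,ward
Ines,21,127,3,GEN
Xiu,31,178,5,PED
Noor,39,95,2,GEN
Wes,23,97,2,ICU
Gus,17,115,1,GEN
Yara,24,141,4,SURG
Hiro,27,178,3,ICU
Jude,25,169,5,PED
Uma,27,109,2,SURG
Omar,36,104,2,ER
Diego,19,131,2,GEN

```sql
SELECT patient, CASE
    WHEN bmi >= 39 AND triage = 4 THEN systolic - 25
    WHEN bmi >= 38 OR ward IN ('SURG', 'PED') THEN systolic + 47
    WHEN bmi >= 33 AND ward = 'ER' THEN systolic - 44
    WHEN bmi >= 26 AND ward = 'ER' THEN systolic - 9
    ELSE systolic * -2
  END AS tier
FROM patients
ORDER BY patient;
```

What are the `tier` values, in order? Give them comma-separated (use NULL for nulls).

-262, -230, -356, -254, 216, 142, 60, 156, -194, 225, 188

patient=Diego: ELSE → -262
patient=Gus: ELSE → -230
patient=Hiro: ELSE → -356
patient=Ines: ELSE → -254
patient=Jude: bmi >= 38 OR ward IN ('SURG', 'PED') → 216
patient=Noor: bmi >= 38 OR ward IN ('SURG', 'PED') → 142
patient=Omar: bmi >= 33 AND ward = 'ER' → 60
patient=Uma: bmi >= 38 OR ward IN ('SURG', 'PED') → 156
patient=Wes: ELSE → -194
patient=Xiu: bmi >= 38 OR ward IN ('SURG', 'PED') → 225
patient=Yara: bmi >= 38 OR ward IN ('SURG', 'PED') → 188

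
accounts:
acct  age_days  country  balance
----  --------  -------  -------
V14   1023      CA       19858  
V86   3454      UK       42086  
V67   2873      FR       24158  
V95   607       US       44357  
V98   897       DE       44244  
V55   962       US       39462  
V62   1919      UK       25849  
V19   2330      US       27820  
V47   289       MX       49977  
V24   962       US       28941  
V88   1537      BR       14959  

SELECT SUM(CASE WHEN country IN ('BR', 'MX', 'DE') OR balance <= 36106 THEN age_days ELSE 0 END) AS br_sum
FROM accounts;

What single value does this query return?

11830

acct=V14: ✓ → 1023
acct=V86: ✗
acct=V67: ✓ → 2873
acct=V95: ✗
acct=V98: ✓ → 897
acct=V55: ✗
acct=V62: ✓ → 1919
acct=V19: ✓ → 2330
acct=V47: ✓ → 289
acct=V24: ✓ → 962
acct=V88: ✓ → 1537
br_sum = 1023 + 2873 + 897 + 1919 + 2330 + 289 + 962 + 1537 = 11830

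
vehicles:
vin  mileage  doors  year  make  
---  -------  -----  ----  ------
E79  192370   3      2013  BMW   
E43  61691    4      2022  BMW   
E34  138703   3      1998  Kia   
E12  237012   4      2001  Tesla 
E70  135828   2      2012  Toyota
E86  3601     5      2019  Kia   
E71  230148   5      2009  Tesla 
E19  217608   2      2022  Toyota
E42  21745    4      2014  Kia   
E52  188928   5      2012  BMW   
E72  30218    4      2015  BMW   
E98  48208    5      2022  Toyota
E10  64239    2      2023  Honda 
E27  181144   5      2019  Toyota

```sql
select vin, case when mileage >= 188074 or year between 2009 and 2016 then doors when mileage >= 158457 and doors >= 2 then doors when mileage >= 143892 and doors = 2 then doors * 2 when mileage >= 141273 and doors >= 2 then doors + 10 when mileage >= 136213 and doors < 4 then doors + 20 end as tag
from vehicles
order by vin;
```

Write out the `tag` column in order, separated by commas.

NULL, 4, 2, 5, 23, 4, NULL, 5, 2, 5, 4, 3, NULL, NULL

vin=E10: (no match → NULL) → NULL
vin=E12: mileage >= 188074 or year between 2009 and 2016 → 4
vin=E19: mileage >= 188074 or year between 2009 and 2016 → 2
vin=E27: mileage >= 158457 and doors >= 2 → 5
vin=E34: mileage >= 136213 and doors < 4 → 23
vin=E42: mileage >= 188074 or year between 2009 and 2016 → 4
vin=E43: (no match → NULL) → NULL
vin=E52: mileage >= 188074 or year between 2009 and 2016 → 5
vin=E70: mileage >= 188074 or year between 2009 and 2016 → 2
vin=E71: mileage >= 188074 or year between 2009 and 2016 → 5
vin=E72: mileage >= 188074 or year between 2009 and 2016 → 4
vin=E79: mileage >= 188074 or year between 2009 and 2016 → 3
vin=E86: (no match → NULL) → NULL
vin=E98: (no match → NULL) → NULL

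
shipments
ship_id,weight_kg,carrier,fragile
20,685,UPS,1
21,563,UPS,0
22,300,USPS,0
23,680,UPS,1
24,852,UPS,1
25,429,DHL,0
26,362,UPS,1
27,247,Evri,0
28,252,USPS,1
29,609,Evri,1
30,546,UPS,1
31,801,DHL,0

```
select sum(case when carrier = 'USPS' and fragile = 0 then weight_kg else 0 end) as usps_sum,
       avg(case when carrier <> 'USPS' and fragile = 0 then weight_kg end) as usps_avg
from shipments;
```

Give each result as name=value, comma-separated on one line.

usps_sum=300, usps_avg=510

[usps_sum: carrier = 'USPS' and fragile = 0]
ship_id=20: ✗
ship_id=21: ✗
ship_id=22: ✓ → 300
ship_id=23: ✗
ship_id=24: ✗
ship_id=25: ✗
ship_id=26: ✗
ship_id=27: ✗
ship_id=28: ✗
ship_id=29: ✗
ship_id=30: ✗
ship_id=31: ✗
usps_sum = 300
—
[usps_avg: carrier <> 'USPS' and fragile = 0]
ship_id=20: ✗
ship_id=21: ✓ → 563
ship_id=22: ✗
ship_id=23: ✗
ship_id=24: ✗
ship_id=25: ✓ → 429
ship_id=26: ✗
ship_id=27: ✓ → 247
ship_id=28: ✗
ship_id=29: ✗
ship_id=30: ✗
ship_id=31: ✓ → 801
usps_avg = (563 + 429 + 247 + 801) / 4 = 510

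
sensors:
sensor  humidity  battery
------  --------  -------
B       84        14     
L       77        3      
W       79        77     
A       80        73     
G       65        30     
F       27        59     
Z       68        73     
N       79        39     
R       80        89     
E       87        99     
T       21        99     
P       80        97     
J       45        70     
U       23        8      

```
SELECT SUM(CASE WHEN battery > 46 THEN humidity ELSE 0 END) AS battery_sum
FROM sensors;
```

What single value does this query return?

sensor=B: ✗
sensor=L: ✗
sensor=W: ✓ → 79
sensor=A: ✓ → 80
sensor=G: ✗
sensor=F: ✓ → 27
sensor=Z: ✓ → 68
sensor=N: ✗
sensor=R: ✓ → 80
sensor=E: ✓ → 87
sensor=T: ✓ → 21
sensor=P: ✓ → 80
sensor=J: ✓ → 45
sensor=U: ✗
battery_sum = 79 + 80 + 27 + 68 + 80 + 87 + 21 + 80 + 45 = 567

567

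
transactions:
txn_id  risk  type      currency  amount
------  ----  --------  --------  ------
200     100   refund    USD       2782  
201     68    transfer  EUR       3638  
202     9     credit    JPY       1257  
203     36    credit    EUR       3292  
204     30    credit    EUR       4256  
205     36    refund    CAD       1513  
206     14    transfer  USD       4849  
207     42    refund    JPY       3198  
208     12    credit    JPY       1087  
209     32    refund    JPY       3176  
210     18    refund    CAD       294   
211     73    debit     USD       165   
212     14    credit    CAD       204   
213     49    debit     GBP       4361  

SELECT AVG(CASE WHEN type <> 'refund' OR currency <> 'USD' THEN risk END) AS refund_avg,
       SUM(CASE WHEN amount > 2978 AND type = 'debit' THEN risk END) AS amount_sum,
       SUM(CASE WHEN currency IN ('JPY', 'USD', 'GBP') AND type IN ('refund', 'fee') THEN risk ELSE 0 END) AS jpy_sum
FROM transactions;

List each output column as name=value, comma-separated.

refund_avg=33.3076923077, amount_sum=49, jpy_sum=174

[refund_avg: type <> 'refund' OR currency <> 'USD']
txn_id=200: ✗
txn_id=201: ✓ → 68
txn_id=202: ✓ → 9
txn_id=203: ✓ → 36
txn_id=204: ✓ → 30
txn_id=205: ✓ → 36
txn_id=206: ✓ → 14
txn_id=207: ✓ → 42
txn_id=208: ✓ → 12
txn_id=209: ✓ → 32
txn_id=210: ✓ → 18
txn_id=211: ✓ → 73
txn_id=212: ✓ → 14
txn_id=213: ✓ → 49
refund_avg = (68 + 9 + 36 + 30 + 36 + 14 + 42 + 12 + 32 + 18 + 73 + 14 + 49) / 13 = 33.3076923077
—
[amount_sum: amount > 2978 AND type = 'debit']
txn_id=200: ✗
txn_id=201: ✗
txn_id=202: ✗
txn_id=203: ✗
txn_id=204: ✗
txn_id=205: ✗
txn_id=206: ✗
txn_id=207: ✗
txn_id=208: ✗
txn_id=209: ✗
txn_id=210: ✗
txn_id=211: ✗
txn_id=212: ✗
txn_id=213: ✓ → 49
amount_sum = 49
—
[jpy_sum: currency IN ('JPY', 'USD', 'GBP') AND type IN ('refund', 'fee')]
txn_id=200: ✓ → 100
txn_id=201: ✗
txn_id=202: ✗
txn_id=203: ✗
txn_id=204: ✗
txn_id=205: ✗
txn_id=206: ✗
txn_id=207: ✓ → 42
txn_id=208: ✗
txn_id=209: ✓ → 32
txn_id=210: ✗
txn_id=211: ✗
txn_id=212: ✗
txn_id=213: ✗
jpy_sum = 100 + 42 + 32 = 174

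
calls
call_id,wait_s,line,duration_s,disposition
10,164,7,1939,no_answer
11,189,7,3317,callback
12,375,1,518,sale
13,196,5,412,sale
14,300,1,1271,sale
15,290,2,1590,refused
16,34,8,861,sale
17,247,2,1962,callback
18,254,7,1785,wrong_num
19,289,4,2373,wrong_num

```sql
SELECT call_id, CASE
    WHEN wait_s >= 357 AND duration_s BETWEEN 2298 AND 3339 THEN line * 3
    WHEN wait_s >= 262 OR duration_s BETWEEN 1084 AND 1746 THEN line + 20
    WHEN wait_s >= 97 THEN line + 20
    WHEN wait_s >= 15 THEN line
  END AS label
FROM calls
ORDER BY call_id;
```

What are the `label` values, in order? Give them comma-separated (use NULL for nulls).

call_id=10: wait_s >= 97 → 27
call_id=11: wait_s >= 97 → 27
call_id=12: wait_s >= 262 OR duration_s BETWEEN 1084 AND 1746 → 21
call_id=13: wait_s >= 97 → 25
call_id=14: wait_s >= 262 OR duration_s BETWEEN 1084 AND 1746 → 21
call_id=15: wait_s >= 262 OR duration_s BETWEEN 1084 AND 1746 → 22
call_id=16: wait_s >= 15 → 8
call_id=17: wait_s >= 97 → 22
call_id=18: wait_s >= 97 → 27
call_id=19: wait_s >= 262 OR duration_s BETWEEN 1084 AND 1746 → 24

27, 27, 21, 25, 21, 22, 8, 22, 27, 24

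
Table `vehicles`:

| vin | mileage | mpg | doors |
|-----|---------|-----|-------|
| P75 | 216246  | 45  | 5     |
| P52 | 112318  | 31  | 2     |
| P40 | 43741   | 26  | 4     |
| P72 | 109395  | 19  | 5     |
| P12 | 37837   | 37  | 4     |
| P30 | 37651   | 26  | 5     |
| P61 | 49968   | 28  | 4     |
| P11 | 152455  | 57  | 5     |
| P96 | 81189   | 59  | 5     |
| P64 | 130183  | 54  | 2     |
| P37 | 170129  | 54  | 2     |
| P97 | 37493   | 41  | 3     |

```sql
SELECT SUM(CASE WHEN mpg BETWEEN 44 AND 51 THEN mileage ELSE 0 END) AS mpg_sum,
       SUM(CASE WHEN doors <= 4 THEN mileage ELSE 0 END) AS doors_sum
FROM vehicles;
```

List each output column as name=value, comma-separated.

[mpg_sum: mpg BETWEEN 44 AND 51]
vin=P75: ✓ → 216246
vin=P52: ✗
vin=P40: ✗
vin=P72: ✗
vin=P12: ✗
vin=P30: ✗
vin=P61: ✗
vin=P11: ✗
vin=P96: ✗
vin=P64: ✗
vin=P37: ✗
vin=P97: ✗
mpg_sum = 216246
—
[doors_sum: doors <= 4]
vin=P75: ✗
vin=P52: ✓ → 112318
vin=P40: ✓ → 43741
vin=P72: ✗
vin=P12: ✓ → 37837
vin=P30: ✗
vin=P61: ✓ → 49968
vin=P11: ✗
vin=P96: ✗
vin=P64: ✓ → 130183
vin=P37: ✓ → 170129
vin=P97: ✓ → 37493
doors_sum = 112318 + 43741 + 37837 + 49968 + 130183 + 170129 + 37493 = 581669

mpg_sum=216246, doors_sum=581669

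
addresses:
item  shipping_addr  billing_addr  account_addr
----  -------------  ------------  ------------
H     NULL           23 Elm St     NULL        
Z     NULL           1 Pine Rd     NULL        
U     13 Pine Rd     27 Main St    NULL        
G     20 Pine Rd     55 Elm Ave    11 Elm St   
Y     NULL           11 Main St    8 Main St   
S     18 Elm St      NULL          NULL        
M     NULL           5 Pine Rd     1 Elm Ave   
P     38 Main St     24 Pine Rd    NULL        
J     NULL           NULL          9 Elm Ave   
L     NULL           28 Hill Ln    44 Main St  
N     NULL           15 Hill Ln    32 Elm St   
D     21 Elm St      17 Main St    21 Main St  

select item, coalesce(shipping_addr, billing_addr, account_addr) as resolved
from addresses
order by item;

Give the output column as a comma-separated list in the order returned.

21 Elm St, 20 Pine Rd, 23 Elm St, 9 Elm Ave, 28 Hill Ln, 5 Pine Rd, 15 Hill Ln, 38 Main St, 18 Elm St, 13 Pine Rd, 11 Main St, 1 Pine Rd

item=D: shipping_addr=21 Elm St → 21 Elm St
item=G: shipping_addr=20 Pine Rd → 20 Pine Rd
item=H: shipping_addr=NULL, billing_addr=23 Elm St → 23 Elm St
item=J: shipping_addr=NULL, billing_addr=NULL, account_addr=9 Elm Ave → 9 Elm Ave
item=L: shipping_addr=NULL, billing_addr=28 Hill Ln → 28 Hill Ln
item=M: shipping_addr=NULL, billing_addr=5 Pine Rd → 5 Pine Rd
item=N: shipping_addr=NULL, billing_addr=15 Hill Ln → 15 Hill Ln
item=P: shipping_addr=38 Main St → 38 Main St
item=S: shipping_addr=18 Elm St → 18 Elm St
item=U: shipping_addr=13 Pine Rd → 13 Pine Rd
item=Y: shipping_addr=NULL, billing_addr=11 Main St → 11 Main St
item=Z: shipping_addr=NULL, billing_addr=1 Pine Rd → 1 Pine Rd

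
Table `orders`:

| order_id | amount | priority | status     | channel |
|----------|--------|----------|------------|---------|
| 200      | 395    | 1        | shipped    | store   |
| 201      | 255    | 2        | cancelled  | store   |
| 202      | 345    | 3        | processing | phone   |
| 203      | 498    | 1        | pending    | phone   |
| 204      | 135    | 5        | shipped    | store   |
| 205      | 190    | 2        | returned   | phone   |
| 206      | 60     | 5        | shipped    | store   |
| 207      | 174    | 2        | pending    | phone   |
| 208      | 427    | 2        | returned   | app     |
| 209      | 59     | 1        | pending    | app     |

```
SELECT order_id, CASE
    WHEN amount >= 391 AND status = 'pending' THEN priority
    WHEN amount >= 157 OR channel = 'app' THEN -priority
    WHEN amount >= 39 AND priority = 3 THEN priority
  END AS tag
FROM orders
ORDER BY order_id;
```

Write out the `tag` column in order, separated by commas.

-1, -2, -3, 1, NULL, -2, NULL, -2, -2, -1

order_id=200: amount >= 157 OR channel = 'app' → -1
order_id=201: amount >= 157 OR channel = 'app' → -2
order_id=202: amount >= 157 OR channel = 'app' → -3
order_id=203: amount >= 391 AND status = 'pending' → 1
order_id=204: (no match → NULL) → NULL
order_id=205: amount >= 157 OR channel = 'app' → -2
order_id=206: (no match → NULL) → NULL
order_id=207: amount >= 157 OR channel = 'app' → -2
order_id=208: amount >= 157 OR channel = 'app' → -2
order_id=209: amount >= 157 OR channel = 'app' → -1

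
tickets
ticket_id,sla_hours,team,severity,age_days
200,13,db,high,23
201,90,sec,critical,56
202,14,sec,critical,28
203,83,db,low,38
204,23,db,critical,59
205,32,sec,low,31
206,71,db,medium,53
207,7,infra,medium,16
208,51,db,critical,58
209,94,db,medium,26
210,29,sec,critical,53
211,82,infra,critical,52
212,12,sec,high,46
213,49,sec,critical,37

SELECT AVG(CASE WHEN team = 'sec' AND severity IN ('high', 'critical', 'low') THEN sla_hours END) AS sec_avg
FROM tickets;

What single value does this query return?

ticket_id=200: ✗
ticket_id=201: ✓ → 90
ticket_id=202: ✓ → 14
ticket_id=203: ✗
ticket_id=204: ✗
ticket_id=205: ✓ → 32
ticket_id=206: ✗
ticket_id=207: ✗
ticket_id=208: ✗
ticket_id=209: ✗
ticket_id=210: ✓ → 29
ticket_id=211: ✗
ticket_id=212: ✓ → 12
ticket_id=213: ✓ → 49
sec_avg = (90 + 14 + 32 + 29 + 12 + 49) / 6 = 37.6666666667

37.6666666667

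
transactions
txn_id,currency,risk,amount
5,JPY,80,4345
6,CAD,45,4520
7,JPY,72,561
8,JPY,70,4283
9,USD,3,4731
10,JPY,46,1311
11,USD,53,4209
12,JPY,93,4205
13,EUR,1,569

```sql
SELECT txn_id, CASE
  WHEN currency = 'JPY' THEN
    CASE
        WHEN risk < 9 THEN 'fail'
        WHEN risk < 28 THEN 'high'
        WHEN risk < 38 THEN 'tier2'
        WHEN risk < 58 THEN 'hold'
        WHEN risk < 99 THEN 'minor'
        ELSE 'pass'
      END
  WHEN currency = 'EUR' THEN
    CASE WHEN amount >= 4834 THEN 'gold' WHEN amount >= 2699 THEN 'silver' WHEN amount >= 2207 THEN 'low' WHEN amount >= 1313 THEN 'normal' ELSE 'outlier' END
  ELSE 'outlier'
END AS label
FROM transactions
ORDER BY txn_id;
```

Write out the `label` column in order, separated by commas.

minor, outlier, minor, minor, outlier, hold, outlier, minor, outlier

txn_id=5: currency='JPY' → inner[risk < 99] → minor
txn_id=6: currency='CAD' → outer ELSE → outlier
txn_id=7: currency='JPY' → inner[risk < 99] → minor
txn_id=8: currency='JPY' → inner[risk < 99] → minor
txn_id=9: currency='USD' → outer ELSE → outlier
txn_id=10: currency='JPY' → inner[risk < 58] → hold
txn_id=11: currency='USD' → outer ELSE → outlier
txn_id=12: currency='JPY' → inner[risk < 99] → minor
txn_id=13: currency='EUR' → inner[ELSE] → outlier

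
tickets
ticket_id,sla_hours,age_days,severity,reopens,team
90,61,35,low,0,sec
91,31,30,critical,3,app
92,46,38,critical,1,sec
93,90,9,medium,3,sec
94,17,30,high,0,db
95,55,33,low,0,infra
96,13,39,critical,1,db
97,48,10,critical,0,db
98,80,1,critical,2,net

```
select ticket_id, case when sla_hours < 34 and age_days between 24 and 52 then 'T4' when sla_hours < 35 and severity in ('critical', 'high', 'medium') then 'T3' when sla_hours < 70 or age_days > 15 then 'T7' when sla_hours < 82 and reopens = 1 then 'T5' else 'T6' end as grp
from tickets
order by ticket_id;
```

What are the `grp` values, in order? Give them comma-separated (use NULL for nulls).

T7, T4, T7, T6, T4, T7, T4, T7, T6

ticket_id=90: sla_hours < 70 or age_days > 15 → T7
ticket_id=91: sla_hours < 34 and age_days between 24 and 52 → T4
ticket_id=92: sla_hours < 70 or age_days > 15 → T7
ticket_id=93: ELSE → T6
ticket_id=94: sla_hours < 34 and age_days between 24 and 52 → T4
ticket_id=95: sla_hours < 70 or age_days > 15 → T7
ticket_id=96: sla_hours < 34 and age_days between 24 and 52 → T4
ticket_id=97: sla_hours < 70 or age_days > 15 → T7
ticket_id=98: ELSE → T6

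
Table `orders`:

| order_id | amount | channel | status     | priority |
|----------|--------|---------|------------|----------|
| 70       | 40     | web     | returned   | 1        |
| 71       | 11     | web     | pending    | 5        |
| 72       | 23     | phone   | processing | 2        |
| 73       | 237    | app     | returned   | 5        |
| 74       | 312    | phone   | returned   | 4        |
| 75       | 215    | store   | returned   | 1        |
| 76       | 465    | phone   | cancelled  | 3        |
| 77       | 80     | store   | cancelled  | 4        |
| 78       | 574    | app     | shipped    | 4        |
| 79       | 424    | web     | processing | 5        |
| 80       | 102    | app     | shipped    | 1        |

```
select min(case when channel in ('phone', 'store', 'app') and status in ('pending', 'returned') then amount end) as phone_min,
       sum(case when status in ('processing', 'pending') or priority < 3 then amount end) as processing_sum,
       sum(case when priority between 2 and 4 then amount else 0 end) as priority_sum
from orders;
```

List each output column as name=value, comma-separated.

[phone_min: channel in ('phone', 'store', 'app') and status in ('pending', 'returned')]
order_id=70: ✗
order_id=71: ✗
order_id=72: ✗
order_id=73: ✓ → 237
order_id=74: ✓ → 312
order_id=75: ✓ → 215
order_id=76: ✗
order_id=77: ✗
order_id=78: ✗
order_id=79: ✗
order_id=80: ✗
phone_min = MIN(237, 312, 215) = 215
—
[processing_sum: status in ('processing', 'pending') or priority < 3]
order_id=70: ✓ → 40
order_id=71: ✓ → 11
order_id=72: ✓ → 23
order_id=73: ✗
order_id=74: ✗
order_id=75: ✓ → 215
order_id=76: ✗
order_id=77: ✗
order_id=78: ✗
order_id=79: ✓ → 424
order_id=80: ✓ → 102
processing_sum = 40 + 11 + 23 + 215 + 424 + 102 = 815
—
[priority_sum: priority between 2 and 4]
order_id=70: ✗
order_id=71: ✗
order_id=72: ✓ → 23
order_id=73: ✗
order_id=74: ✓ → 312
order_id=75: ✗
order_id=76: ✓ → 465
order_id=77: ✓ → 80
order_id=78: ✓ → 574
order_id=79: ✗
order_id=80: ✗
priority_sum = 23 + 312 + 465 + 80 + 574 = 1454

phone_min=215, processing_sum=815, priority_sum=1454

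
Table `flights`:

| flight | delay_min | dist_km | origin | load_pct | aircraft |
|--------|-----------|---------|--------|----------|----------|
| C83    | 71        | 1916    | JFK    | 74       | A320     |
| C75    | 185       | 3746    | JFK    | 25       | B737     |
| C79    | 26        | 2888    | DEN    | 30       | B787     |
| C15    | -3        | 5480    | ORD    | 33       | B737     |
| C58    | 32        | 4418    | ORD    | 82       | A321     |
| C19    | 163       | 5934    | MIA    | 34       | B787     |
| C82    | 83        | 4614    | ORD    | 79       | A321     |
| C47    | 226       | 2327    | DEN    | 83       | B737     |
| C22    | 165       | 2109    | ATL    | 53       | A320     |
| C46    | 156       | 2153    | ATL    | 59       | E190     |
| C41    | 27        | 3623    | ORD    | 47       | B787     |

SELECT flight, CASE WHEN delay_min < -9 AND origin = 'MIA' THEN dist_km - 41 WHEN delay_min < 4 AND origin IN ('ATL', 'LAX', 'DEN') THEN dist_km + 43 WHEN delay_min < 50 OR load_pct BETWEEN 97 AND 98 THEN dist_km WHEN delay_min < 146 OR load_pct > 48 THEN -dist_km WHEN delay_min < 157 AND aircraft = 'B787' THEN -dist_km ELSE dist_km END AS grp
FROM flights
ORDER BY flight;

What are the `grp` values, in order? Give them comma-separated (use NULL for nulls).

flight=C15: delay_min < 50 OR load_pct BETWEEN 97 AND 98 → 5480
flight=C19: ELSE → 5934
flight=C22: delay_min < 146 OR load_pct > 48 → -2109
flight=C41: delay_min < 50 OR load_pct BETWEEN 97 AND 98 → 3623
flight=C46: delay_min < 146 OR load_pct > 48 → -2153
flight=C47: delay_min < 146 OR load_pct > 48 → -2327
flight=C58: delay_min < 50 OR load_pct BETWEEN 97 AND 98 → 4418
flight=C75: ELSE → 3746
flight=C79: delay_min < 50 OR load_pct BETWEEN 97 AND 98 → 2888
flight=C82: delay_min < 146 OR load_pct > 48 → -4614
flight=C83: delay_min < 146 OR load_pct > 48 → -1916

5480, 5934, -2109, 3623, -2153, -2327, 4418, 3746, 2888, -4614, -1916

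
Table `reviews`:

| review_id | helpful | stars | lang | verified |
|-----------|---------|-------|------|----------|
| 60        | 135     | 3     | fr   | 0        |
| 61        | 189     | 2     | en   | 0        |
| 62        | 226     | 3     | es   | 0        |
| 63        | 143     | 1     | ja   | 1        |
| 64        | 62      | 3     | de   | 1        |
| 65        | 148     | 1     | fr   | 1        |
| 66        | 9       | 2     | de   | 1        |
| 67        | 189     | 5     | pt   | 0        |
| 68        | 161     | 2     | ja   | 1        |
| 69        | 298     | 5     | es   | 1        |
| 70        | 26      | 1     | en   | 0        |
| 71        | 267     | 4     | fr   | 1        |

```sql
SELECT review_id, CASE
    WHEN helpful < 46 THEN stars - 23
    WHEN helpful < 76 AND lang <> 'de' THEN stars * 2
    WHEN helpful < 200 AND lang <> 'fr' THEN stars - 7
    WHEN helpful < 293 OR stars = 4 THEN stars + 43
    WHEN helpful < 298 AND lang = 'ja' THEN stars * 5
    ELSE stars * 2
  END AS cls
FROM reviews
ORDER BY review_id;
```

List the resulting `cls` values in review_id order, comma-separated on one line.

46, -5, 46, -6, -4, 44, -21, -2, -5, 10, -22, 47

review_id=60: helpful < 293 OR stars = 4 → 46
review_id=61: helpful < 200 AND lang <> 'fr' → -5
review_id=62: helpful < 293 OR stars = 4 → 46
review_id=63: helpful < 200 AND lang <> 'fr' → -6
review_id=64: helpful < 200 AND lang <> 'fr' → -4
review_id=65: helpful < 293 OR stars = 4 → 44
review_id=66: helpful < 46 → -21
review_id=67: helpful < 200 AND lang <> 'fr' → -2
review_id=68: helpful < 200 AND lang <> 'fr' → -5
review_id=69: ELSE → 10
review_id=70: helpful < 46 → -22
review_id=71: helpful < 293 OR stars = 4 → 47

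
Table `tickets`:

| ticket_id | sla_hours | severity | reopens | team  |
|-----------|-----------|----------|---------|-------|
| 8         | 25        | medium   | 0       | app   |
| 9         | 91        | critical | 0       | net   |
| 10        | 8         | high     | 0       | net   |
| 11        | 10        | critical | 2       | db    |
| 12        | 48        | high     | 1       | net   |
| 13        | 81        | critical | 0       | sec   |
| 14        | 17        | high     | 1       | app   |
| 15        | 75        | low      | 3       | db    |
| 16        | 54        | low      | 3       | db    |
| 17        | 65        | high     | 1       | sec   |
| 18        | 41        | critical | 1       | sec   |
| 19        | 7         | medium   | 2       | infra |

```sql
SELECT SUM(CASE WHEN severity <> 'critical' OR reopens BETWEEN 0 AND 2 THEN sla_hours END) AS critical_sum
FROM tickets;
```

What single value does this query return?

522

ticket_id=8: ✓ → 25
ticket_id=9: ✓ → 91
ticket_id=10: ✓ → 8
ticket_id=11: ✓ → 10
ticket_id=12: ✓ → 48
ticket_id=13: ✓ → 81
ticket_id=14: ✓ → 17
ticket_id=15: ✓ → 75
ticket_id=16: ✓ → 54
ticket_id=17: ✓ → 65
ticket_id=18: ✓ → 41
ticket_id=19: ✓ → 7
critical_sum = 25 + 91 + 8 + 10 + 48 + 81 + 17 + 75 + 54 + 65 + 41 + 7 = 522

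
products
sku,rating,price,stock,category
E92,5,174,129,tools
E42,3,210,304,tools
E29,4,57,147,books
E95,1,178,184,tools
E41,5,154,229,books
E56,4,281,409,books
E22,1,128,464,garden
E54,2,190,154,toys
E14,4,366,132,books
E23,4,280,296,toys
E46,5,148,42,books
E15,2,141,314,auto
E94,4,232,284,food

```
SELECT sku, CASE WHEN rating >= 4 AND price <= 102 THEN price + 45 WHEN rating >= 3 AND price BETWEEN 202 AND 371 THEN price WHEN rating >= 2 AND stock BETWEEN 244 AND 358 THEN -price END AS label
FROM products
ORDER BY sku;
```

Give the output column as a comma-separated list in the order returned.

sku=E14: rating >= 3 AND price BETWEEN 202 AND 371 → 366
sku=E15: rating >= 2 AND stock BETWEEN 244 AND 358 → -141
sku=E22: (no match → NULL) → NULL
sku=E23: rating >= 3 AND price BETWEEN 202 AND 371 → 280
sku=E29: rating >= 4 AND price <= 102 → 102
sku=E41: (no match → NULL) → NULL
sku=E42: rating >= 3 AND price BETWEEN 202 AND 371 → 210
sku=E46: (no match → NULL) → NULL
sku=E54: (no match → NULL) → NULL
sku=E56: rating >= 3 AND price BETWEEN 202 AND 371 → 281
sku=E92: (no match → NULL) → NULL
sku=E94: rating >= 3 AND price BETWEEN 202 AND 371 → 232
sku=E95: (no match → NULL) → NULL

366, -141, NULL, 280, 102, NULL, 210, NULL, NULL, 281, NULL, 232, NULL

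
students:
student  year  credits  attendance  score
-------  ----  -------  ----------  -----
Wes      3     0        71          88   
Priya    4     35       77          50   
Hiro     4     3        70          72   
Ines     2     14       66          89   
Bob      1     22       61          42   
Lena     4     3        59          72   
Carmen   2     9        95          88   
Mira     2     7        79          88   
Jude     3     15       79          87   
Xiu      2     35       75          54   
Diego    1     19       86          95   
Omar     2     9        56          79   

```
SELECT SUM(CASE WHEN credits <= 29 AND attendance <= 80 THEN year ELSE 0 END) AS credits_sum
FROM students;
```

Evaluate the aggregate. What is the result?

21

student=Wes: ✓ → 3
student=Priya: ✗
student=Hiro: ✓ → 4
student=Ines: ✓ → 2
student=Bob: ✓ → 1
student=Lena: ✓ → 4
student=Carmen: ✗
student=Mira: ✓ → 2
student=Jude: ✓ → 3
student=Xiu: ✗
student=Diego: ✗
student=Omar: ✓ → 2
credits_sum = 3 + 4 + 2 + 1 + 4 + 2 + 3 + 2 = 21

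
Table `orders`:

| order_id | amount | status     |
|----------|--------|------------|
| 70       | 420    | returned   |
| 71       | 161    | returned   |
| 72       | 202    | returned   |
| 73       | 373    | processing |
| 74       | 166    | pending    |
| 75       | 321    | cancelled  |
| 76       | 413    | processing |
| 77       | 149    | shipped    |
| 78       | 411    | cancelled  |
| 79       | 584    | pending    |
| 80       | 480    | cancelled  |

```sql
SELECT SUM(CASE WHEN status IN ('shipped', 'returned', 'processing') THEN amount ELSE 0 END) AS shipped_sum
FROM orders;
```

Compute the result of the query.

1718

order_id=70: ✓ → 420
order_id=71: ✓ → 161
order_id=72: ✓ → 202
order_id=73: ✓ → 373
order_id=74: ✗
order_id=75: ✗
order_id=76: ✓ → 413
order_id=77: ✓ → 149
order_id=78: ✗
order_id=79: ✗
order_id=80: ✗
shipped_sum = 420 + 161 + 202 + 373 + 413 + 149 = 1718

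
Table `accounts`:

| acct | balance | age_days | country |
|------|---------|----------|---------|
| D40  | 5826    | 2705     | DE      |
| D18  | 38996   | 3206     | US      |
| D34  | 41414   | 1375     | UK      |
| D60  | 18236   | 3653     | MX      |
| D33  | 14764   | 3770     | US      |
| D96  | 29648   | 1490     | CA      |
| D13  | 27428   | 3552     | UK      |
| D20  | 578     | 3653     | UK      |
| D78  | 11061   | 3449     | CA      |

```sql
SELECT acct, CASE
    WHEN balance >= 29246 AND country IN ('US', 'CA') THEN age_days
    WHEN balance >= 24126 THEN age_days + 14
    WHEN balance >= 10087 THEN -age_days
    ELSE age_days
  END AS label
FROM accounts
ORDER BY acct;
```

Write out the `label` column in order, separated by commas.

acct=D13: balance >= 24126 → 3566
acct=D18: balance >= 29246 AND country IN ('US', 'CA') → 3206
acct=D20: ELSE → 3653
acct=D33: balance >= 10087 → -3770
acct=D34: balance >= 24126 → 1389
acct=D40: ELSE → 2705
acct=D60: balance >= 10087 → -3653
acct=D78: balance >= 10087 → -3449
acct=D96: balance >= 29246 AND country IN ('US', 'CA') → 1490

3566, 3206, 3653, -3770, 1389, 2705, -3653, -3449, 1490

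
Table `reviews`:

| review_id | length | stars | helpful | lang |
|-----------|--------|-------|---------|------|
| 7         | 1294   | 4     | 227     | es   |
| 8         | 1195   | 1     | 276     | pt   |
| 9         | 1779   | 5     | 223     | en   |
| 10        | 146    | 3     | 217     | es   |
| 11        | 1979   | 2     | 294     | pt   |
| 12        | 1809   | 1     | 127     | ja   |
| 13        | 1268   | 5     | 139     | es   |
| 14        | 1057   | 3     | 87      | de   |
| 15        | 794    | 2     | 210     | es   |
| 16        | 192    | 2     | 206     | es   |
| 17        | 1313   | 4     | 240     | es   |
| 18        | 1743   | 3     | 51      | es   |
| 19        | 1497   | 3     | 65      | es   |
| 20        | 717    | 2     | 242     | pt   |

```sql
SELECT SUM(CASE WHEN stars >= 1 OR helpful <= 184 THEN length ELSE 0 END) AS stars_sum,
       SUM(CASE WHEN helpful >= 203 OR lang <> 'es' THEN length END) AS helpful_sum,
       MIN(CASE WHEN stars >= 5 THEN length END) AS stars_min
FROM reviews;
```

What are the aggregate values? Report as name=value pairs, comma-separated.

[stars_sum: stars >= 1 OR helpful <= 184]
review_id=7: ✓ → 1294
review_id=8: ✓ → 1195
review_id=9: ✓ → 1779
review_id=10: ✓ → 146
review_id=11: ✓ → 1979
review_id=12: ✓ → 1809
review_id=13: ✓ → 1268
review_id=14: ✓ → 1057
review_id=15: ✓ → 794
review_id=16: ✓ → 192
review_id=17: ✓ → 1313
review_id=18: ✓ → 1743
review_id=19: ✓ → 1497
review_id=20: ✓ → 717
stars_sum = 1294 + 1195 + 1779 + 146 + 1979 + 1809 + 1268 + 1057 + 794 + 192 + 1313 + 1743 + 1497 + 717 = 16783
—
[helpful_sum: helpful >= 203 OR lang <> 'es']
review_id=7: ✓ → 1294
review_id=8: ✓ → 1195
review_id=9: ✓ → 1779
review_id=10: ✓ → 146
review_id=11: ✓ → 1979
review_id=12: ✓ → 1809
review_id=13: ✗
review_id=14: ✓ → 1057
review_id=15: ✓ → 794
review_id=16: ✓ → 192
review_id=17: ✓ → 1313
review_id=18: ✗
review_id=19: ✗
review_id=20: ✓ → 717
helpful_sum = 1294 + 1195 + 1779 + 146 + 1979 + 1809 + 1057 + 794 + 192 + 1313 + 717 = 12275
—
[stars_min: stars >= 5]
review_id=7: ✗
review_id=8: ✗
review_id=9: ✓ → 1779
review_id=10: ✗
review_id=11: ✗
review_id=12: ✗
review_id=13: ✓ → 1268
review_id=14: ✗
review_id=15: ✗
review_id=16: ✗
review_id=17: ✗
review_id=18: ✗
review_id=19: ✗
review_id=20: ✗
stars_min = MIN(1779, 1268) = 1268

stars_sum=16783, helpful_sum=12275, stars_min=1268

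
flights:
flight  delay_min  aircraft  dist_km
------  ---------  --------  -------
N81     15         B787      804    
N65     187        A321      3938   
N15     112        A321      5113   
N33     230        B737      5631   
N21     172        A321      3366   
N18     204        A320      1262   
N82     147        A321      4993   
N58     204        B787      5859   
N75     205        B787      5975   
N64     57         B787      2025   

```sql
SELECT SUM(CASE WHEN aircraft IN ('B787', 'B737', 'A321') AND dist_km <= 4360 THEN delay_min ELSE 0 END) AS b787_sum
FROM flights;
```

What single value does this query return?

flight=N81: ✓ → 15
flight=N65: ✓ → 187
flight=N15: ✗
flight=N33: ✗
flight=N21: ✓ → 172
flight=N18: ✗
flight=N82: ✗
flight=N58: ✗
flight=N75: ✗
flight=N64: ✓ → 57
b787_sum = 15 + 187 + 172 + 57 = 431

431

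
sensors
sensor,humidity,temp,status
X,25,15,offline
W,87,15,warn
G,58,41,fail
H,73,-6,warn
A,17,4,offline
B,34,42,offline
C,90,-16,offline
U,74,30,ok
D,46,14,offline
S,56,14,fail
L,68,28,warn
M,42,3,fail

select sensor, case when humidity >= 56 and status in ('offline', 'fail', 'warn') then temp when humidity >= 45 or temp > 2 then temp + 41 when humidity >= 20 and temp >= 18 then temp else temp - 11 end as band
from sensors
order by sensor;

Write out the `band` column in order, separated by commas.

45, 83, -16, 55, 41, -6, 28, 44, 14, 71, 15, 56

sensor=A: humidity >= 45 or temp > 2 → 45
sensor=B: humidity >= 45 or temp > 2 → 83
sensor=C: humidity >= 56 and status in ('offline', 'fail', 'warn') → -16
sensor=D: humidity >= 45 or temp > 2 → 55
sensor=G: humidity >= 56 and status in ('offline', 'fail', 'warn') → 41
sensor=H: humidity >= 56 and status in ('offline', 'fail', 'warn') → -6
sensor=L: humidity >= 56 and status in ('offline', 'fail', 'warn') → 28
sensor=M: humidity >= 45 or temp > 2 → 44
sensor=S: humidity >= 56 and status in ('offline', 'fail', 'warn') → 14
sensor=U: humidity >= 45 or temp > 2 → 71
sensor=W: humidity >= 56 and status in ('offline', 'fail', 'warn') → 15
sensor=X: humidity >= 45 or temp > 2 → 56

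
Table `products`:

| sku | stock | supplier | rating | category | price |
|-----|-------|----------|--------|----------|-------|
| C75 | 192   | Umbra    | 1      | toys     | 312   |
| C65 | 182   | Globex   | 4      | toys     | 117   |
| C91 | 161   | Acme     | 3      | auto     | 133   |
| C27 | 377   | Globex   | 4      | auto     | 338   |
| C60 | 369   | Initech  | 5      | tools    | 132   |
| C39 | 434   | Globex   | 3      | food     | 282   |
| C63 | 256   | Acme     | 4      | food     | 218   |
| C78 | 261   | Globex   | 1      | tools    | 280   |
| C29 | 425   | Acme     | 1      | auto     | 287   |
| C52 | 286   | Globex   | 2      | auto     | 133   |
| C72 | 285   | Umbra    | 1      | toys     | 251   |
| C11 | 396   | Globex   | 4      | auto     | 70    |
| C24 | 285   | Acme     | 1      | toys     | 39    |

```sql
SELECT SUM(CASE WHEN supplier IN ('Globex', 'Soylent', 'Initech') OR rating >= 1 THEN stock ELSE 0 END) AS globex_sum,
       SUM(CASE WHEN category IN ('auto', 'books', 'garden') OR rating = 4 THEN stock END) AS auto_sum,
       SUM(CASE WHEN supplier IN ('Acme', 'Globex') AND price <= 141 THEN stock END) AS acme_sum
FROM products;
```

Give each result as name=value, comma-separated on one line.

[globex_sum: supplier IN ('Globex', 'Soylent', 'Initech') OR rating >= 1]
sku=C75: ✓ → 192
sku=C65: ✓ → 182
sku=C91: ✓ → 161
sku=C27: ✓ → 377
sku=C60: ✓ → 369
sku=C39: ✓ → 434
sku=C63: ✓ → 256
sku=C78: ✓ → 261
sku=C29: ✓ → 425
sku=C52: ✓ → 286
sku=C72: ✓ → 285
sku=C11: ✓ → 396
sku=C24: ✓ → 285
globex_sum = 192 + 182 + 161 + 377 + 369 + 434 + 256 + 261 + 425 + 286 + 285 + 396 + 285 = 3909
—
[auto_sum: category IN ('auto', 'books', 'garden') OR rating = 4]
sku=C75: ✗
sku=C65: ✓ → 182
sku=C91: ✓ → 161
sku=C27: ✓ → 377
sku=C60: ✗
sku=C39: ✗
sku=C63: ✓ → 256
sku=C78: ✗
sku=C29: ✓ → 425
sku=C52: ✓ → 286
sku=C72: ✗
sku=C11: ✓ → 396
sku=C24: ✗
auto_sum = 182 + 161 + 377 + 256 + 425 + 286 + 396 = 2083
—
[acme_sum: supplier IN ('Acme', 'Globex') AND price <= 141]
sku=C75: ✗
sku=C65: ✓ → 182
sku=C91: ✓ → 161
sku=C27: ✗
sku=C60: ✗
sku=C39: ✗
sku=C63: ✗
sku=C78: ✗
sku=C29: ✗
sku=C52: ✓ → 286
sku=C72: ✗
sku=C11: ✓ → 396
sku=C24: ✓ → 285
acme_sum = 182 + 161 + 286 + 396 + 285 = 1310

globex_sum=3909, auto_sum=2083, acme_sum=1310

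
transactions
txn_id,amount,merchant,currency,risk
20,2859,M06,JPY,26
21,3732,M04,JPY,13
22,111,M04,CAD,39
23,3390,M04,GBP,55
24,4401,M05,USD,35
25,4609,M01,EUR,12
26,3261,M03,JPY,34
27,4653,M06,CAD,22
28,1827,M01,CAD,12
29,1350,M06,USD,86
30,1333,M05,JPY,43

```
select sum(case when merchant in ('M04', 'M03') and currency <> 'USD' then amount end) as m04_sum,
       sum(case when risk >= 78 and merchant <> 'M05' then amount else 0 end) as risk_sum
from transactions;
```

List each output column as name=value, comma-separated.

m04_sum=10494, risk_sum=1350

[m04_sum: merchant in ('M04', 'M03') and currency <> 'USD']
txn_id=20: ✗
txn_id=21: ✓ → 3732
txn_id=22: ✓ → 111
txn_id=23: ✓ → 3390
txn_id=24: ✗
txn_id=25: ✗
txn_id=26: ✓ → 3261
txn_id=27: ✗
txn_id=28: ✗
txn_id=29: ✗
txn_id=30: ✗
m04_sum = 3732 + 111 + 3390 + 3261 = 10494
—
[risk_sum: risk >= 78 and merchant <> 'M05']
txn_id=20: ✗
txn_id=21: ✗
txn_id=22: ✗
txn_id=23: ✗
txn_id=24: ✗
txn_id=25: ✗
txn_id=26: ✗
txn_id=27: ✗
txn_id=28: ✗
txn_id=29: ✓ → 1350
txn_id=30: ✗
risk_sum = 1350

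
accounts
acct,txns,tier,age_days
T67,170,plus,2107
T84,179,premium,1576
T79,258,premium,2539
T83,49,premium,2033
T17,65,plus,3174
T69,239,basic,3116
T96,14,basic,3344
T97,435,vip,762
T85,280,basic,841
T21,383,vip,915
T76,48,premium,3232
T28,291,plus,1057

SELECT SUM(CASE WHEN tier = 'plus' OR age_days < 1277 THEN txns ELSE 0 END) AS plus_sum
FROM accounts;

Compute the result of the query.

acct=T67: ✓ → 170
acct=T84: ✗
acct=T79: ✗
acct=T83: ✗
acct=T17: ✓ → 65
acct=T69: ✗
acct=T96: ✗
acct=T97: ✓ → 435
acct=T85: ✓ → 280
acct=T21: ✓ → 383
acct=T76: ✗
acct=T28: ✓ → 291
plus_sum = 170 + 65 + 435 + 280 + 383 + 291 = 1624

1624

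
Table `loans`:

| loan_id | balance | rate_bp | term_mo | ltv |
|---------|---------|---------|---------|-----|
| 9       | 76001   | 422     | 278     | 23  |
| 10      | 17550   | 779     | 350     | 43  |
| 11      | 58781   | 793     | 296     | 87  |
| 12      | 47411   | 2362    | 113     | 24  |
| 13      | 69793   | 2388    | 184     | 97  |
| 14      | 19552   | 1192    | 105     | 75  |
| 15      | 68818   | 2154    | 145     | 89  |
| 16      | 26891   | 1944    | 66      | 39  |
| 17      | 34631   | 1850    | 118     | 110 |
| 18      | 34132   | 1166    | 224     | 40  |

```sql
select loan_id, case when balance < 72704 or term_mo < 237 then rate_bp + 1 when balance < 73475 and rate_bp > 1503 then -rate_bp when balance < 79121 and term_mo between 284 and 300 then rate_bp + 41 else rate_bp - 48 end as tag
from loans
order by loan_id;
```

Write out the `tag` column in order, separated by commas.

loan_id=9: ELSE → 374
loan_id=10: balance < 72704 or term_mo < 237 → 780
loan_id=11: balance < 72704 or term_mo < 237 → 794
loan_id=12: balance < 72704 or term_mo < 237 → 2363
loan_id=13: balance < 72704 or term_mo < 237 → 2389
loan_id=14: balance < 72704 or term_mo < 237 → 1193
loan_id=15: balance < 72704 or term_mo < 237 → 2155
loan_id=16: balance < 72704 or term_mo < 237 → 1945
loan_id=17: balance < 72704 or term_mo < 237 → 1851
loan_id=18: balance < 72704 or term_mo < 237 → 1167

374, 780, 794, 2363, 2389, 1193, 2155, 1945, 1851, 1167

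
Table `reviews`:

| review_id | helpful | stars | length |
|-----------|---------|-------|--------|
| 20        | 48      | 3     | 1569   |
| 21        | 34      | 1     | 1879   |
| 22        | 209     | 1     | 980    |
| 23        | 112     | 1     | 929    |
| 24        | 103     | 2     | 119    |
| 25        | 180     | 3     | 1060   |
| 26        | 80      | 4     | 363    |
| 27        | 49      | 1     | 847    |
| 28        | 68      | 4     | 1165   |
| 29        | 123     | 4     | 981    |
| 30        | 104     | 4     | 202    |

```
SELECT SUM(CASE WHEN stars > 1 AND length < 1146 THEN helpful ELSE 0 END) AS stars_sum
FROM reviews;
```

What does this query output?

review_id=20: ✗
review_id=21: ✗
review_id=22: ✗
review_id=23: ✗
review_id=24: ✓ → 103
review_id=25: ✓ → 180
review_id=26: ✓ → 80
review_id=27: ✗
review_id=28: ✗
review_id=29: ✓ → 123
review_id=30: ✓ → 104
stars_sum = 103 + 180 + 80 + 123 + 104 = 590

590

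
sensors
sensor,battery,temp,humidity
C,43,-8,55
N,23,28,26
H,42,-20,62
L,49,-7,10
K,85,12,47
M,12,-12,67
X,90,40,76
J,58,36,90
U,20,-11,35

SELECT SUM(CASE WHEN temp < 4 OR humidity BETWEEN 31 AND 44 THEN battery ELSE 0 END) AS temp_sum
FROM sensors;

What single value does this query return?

sensor=C: ✓ → 43
sensor=N: ✗
sensor=H: ✓ → 42
sensor=L: ✓ → 49
sensor=K: ✗
sensor=M: ✓ → 12
sensor=X: ✗
sensor=J: ✗
sensor=U: ✓ → 20
temp_sum = 43 + 42 + 49 + 12 + 20 = 166

166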